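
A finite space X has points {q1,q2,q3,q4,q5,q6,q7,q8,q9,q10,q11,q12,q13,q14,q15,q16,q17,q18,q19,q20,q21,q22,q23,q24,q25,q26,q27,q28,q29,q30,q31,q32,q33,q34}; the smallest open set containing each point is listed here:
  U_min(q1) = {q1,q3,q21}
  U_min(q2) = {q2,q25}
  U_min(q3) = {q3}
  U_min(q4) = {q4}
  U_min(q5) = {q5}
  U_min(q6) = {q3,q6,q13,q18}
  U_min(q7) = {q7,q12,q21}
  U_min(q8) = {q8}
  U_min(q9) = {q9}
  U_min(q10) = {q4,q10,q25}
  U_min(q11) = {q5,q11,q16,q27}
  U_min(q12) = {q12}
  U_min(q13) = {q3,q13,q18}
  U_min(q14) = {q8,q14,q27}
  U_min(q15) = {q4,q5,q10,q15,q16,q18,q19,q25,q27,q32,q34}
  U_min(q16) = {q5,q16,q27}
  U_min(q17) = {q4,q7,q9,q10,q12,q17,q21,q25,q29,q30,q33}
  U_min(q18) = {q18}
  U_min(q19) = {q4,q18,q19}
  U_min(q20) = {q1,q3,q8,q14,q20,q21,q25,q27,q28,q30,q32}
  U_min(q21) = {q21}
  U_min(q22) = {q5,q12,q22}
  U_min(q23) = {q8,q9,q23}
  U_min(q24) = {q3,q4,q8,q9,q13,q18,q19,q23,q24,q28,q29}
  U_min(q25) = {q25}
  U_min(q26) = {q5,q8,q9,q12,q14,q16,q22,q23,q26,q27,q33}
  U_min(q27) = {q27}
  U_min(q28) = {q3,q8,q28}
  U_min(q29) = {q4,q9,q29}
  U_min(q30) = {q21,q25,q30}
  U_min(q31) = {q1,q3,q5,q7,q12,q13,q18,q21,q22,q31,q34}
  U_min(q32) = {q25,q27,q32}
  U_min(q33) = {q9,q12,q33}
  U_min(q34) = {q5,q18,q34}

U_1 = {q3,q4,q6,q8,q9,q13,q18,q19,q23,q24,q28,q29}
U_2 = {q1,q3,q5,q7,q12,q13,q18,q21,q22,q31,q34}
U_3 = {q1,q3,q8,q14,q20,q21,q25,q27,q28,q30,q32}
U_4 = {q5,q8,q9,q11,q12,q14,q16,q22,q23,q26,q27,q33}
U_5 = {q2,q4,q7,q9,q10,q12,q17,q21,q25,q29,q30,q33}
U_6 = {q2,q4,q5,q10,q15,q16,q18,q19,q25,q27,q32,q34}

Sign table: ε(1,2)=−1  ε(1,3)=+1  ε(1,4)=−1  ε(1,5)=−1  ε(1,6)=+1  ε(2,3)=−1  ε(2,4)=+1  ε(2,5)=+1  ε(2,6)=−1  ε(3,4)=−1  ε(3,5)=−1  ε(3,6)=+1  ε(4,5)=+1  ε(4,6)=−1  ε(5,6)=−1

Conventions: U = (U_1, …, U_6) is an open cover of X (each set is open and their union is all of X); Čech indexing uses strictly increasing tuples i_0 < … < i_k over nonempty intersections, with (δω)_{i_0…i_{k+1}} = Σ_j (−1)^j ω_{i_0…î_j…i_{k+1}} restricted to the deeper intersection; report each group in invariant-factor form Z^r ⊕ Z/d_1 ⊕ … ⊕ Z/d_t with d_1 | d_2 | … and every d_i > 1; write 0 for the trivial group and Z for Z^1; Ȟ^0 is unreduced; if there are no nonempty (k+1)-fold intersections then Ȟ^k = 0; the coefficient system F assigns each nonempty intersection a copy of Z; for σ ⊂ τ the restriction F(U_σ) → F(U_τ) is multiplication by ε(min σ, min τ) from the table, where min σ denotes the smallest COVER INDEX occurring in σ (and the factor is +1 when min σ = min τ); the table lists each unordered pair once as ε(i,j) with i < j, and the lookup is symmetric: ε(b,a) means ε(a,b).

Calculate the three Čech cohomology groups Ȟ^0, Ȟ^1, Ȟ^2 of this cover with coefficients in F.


Ȟ^0(U;F) ≅ Z, Ȟ^1(U;F) ≅ 0, Ȟ^2(U;F) ≅ Z/2

intersection data:
  U12={q3,q13,q18} U13={q3,q8,q28} U14={q8,q9,q23} U15={q4,q9,q29} U16={q4,q18,q19} U23={q1,q3,q21} U24={q5,q12,q22} U25={q7,q12,q21} U26={q5,q18,q34} U34={q8,q14,q27} U35={q21,q25,q30} U36={q25,q27,q32} U45={q9,q12,q33} U46={q5,q16,q27} U56={q2,q4,q10,q25}
  U123={q3} U126={q18} U134={q8} U145={q9} U156={q4} U235={q21} U245={q12} U246={q5} U346={q27} U356={q25}
C dims 6,15,10; δ0: rk 5, SNF 1^5; δ1: rk 10, SNF 1^9·2
Ȟ^0 = (6 − 5) − 0 = 1, so Ȟ^0 ≅ Z
Ȟ^1 = (15 − 10) − 5 = 0, so Ȟ^1 ≅ 0
Ȟ^2 = (10 − 0) − 10 = 0 plus torsion [2], so Ȟ^2 ≅ Z/2


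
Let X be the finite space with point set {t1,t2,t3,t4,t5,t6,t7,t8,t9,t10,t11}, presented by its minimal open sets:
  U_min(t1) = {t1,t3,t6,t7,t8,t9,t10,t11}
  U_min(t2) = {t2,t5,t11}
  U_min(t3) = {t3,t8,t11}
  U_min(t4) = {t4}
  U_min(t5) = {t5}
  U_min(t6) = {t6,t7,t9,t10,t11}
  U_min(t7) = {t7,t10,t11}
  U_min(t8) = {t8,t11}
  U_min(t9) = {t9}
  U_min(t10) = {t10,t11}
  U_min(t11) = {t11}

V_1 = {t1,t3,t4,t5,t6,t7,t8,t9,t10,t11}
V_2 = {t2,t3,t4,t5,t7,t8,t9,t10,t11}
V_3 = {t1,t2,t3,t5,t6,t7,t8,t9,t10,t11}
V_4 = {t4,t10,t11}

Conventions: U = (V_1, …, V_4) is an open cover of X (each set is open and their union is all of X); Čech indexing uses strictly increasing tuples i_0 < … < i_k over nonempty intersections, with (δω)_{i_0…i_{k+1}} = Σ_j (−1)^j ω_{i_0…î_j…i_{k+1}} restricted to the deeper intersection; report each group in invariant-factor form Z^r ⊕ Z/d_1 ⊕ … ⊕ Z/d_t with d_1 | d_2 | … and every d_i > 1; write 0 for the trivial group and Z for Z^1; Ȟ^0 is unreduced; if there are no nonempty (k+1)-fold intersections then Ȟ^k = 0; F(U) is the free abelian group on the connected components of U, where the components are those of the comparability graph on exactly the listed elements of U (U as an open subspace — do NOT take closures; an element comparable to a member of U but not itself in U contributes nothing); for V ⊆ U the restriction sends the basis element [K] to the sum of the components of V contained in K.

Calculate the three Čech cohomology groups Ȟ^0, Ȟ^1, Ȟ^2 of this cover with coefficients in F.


nerve of the cover:
  V12={t3,t4,t5,t7,t8,t9,t10,t11} V13={t1,t3,t5,t6,t7,t8,t9,t10,t11} V14={t4,t10,t11} V23={t2,t3,t5,t7,t8,t9,t10,t11} V24={t4,t10,t11} V34={t10,t11}
  V123={t3,t5,t7,t8,t9,t10,t11} V124={t4,t10,t11} V134={t10,t11} V234={t10,t11}
  V1234={t10,t11}
components per intersection:
  V1: {t1,t3,t6,t7,t8,t9,t10,t11} {t4} {t5}
  V2: {t2,t3,t5,t7,t8,t10,t11} {t4} {t9}
  V3: {t1,t2,t3,t5,t6,t7,t8,t9,t10,t11}
  V4: {t4} {t10,t11}
  V12: {t3,t7,t8,t10,t11} {t4} {t5} {t9}
  V13: {t1,t3,t6,t7,t8,t9,t10,t11} {t5}
  V14: {t4} {t10,t11}
  V23: {t2,t3,t5,t7,t8,t10,t11} {t9}
  V24: {t4} {t10,t11}
  V34: {t10,t11}
  V123: {t3,t7,t8,t10,t11} {t5} {t9}
  V124: {t4} {t10,t11}
  V134: {t10,t11}
  V234: {t10,t11}
  V1234: {t10,t11}
C dims 9,13,7,1; δ0: rk 7, SNF 1^7; δ1: rk 6, SNF 1^6; δ2: rk 1, SNF 1^1
Ȟ^0 = (9 − 7) − 0 = 2, so Ȟ^0 ≅ Z^2
Ȟ^1 = (13 − 6) − 7 = 0, so Ȟ^1 ≅ 0
Ȟ^2 = (7 − 1) − 6 = 0, so Ȟ^2 ≅ 0

Ȟ^0 ≅ Z^2, Ȟ^1 ≅ 0, Ȟ^2 ≅ 0


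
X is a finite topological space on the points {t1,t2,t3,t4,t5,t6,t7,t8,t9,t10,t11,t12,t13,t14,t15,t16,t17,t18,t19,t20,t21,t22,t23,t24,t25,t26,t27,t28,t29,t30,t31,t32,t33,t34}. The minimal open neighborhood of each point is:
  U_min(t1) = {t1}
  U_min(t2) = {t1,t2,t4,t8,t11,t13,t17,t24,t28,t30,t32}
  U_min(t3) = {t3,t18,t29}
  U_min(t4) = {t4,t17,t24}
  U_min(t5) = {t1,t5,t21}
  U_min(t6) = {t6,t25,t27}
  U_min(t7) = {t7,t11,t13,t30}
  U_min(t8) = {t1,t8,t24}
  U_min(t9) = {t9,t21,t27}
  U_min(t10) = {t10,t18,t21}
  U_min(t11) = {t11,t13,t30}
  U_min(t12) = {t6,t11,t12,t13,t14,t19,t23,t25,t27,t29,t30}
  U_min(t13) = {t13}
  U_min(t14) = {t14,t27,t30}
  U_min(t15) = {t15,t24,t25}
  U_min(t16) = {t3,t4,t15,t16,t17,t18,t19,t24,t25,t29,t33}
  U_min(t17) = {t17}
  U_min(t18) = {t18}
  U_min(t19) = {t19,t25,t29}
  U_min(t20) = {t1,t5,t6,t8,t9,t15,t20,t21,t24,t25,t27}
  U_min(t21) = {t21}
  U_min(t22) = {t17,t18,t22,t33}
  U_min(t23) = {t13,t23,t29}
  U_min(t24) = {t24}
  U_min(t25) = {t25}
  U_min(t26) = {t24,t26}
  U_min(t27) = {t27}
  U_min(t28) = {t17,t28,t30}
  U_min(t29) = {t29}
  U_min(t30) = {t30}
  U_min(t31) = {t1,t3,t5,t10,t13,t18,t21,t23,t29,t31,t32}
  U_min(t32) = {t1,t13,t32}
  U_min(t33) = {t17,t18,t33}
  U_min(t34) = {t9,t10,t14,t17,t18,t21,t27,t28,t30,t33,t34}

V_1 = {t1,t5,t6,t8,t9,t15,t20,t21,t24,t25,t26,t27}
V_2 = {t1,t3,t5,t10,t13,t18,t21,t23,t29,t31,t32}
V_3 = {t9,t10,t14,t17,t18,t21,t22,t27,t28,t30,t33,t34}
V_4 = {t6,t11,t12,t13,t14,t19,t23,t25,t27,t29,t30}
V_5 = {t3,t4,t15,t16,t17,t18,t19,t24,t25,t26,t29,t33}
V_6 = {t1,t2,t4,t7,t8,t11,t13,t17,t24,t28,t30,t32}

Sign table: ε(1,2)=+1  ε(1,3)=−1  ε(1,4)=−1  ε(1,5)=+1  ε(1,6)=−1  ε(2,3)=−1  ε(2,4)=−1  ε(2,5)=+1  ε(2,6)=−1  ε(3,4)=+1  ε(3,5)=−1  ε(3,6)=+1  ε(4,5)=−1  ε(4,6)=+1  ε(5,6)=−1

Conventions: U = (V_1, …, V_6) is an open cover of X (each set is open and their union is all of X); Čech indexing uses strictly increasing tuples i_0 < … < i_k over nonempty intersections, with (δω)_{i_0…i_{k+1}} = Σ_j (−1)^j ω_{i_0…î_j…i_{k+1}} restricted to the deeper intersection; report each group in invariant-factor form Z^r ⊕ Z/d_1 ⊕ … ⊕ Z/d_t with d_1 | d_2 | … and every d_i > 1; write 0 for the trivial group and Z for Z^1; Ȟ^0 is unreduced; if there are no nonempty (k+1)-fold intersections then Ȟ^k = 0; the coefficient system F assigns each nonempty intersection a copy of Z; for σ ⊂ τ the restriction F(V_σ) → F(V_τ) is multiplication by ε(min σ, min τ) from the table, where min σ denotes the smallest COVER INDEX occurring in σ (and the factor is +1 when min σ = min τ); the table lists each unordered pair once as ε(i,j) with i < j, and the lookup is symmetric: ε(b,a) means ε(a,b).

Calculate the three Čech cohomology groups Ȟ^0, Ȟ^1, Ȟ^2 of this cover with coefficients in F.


Ȟ^0 ≅ Z, Ȟ^1 ≅ 0, Ȟ^2 ≅ Z/2

nerve simplices:
  V12={t1,t5,t21} V13={t9,t21,t27} V14={t6,t25,t27} V15={t15,t24,t25,t26} V16={t1,t8,t24} V23={t10,t18,t21} V24={t13,t23,t29} V25={t3,t18,t29} V26={t1,t13,t32} V34={t14,t27,t30} V35={t17,t18,t33} V36={t17,t28,t30} V45={t19,t25,t29} V46={t11,t13,t30} V56={t4,t17,t24}
  V123={t21} V126={t1} V134={t27} V145={t25} V156={t24} V235={t18} V245={t29} V246={t13} V346={t30} V356={t17}
C dims 6,15,10; δ0: rk 5, SNF 1^5; δ1: rk 10, SNF 1^9·2
degree 0: 6−5−0 = 1 → Ȟ^0 ≅ Z
degree 1: 15−10−5 = 0 → Ȟ^1 ≅ 0
degree 2: 10−0−10 = 0 plus torsion [2] → Ȟ^2 ≅ Z/2


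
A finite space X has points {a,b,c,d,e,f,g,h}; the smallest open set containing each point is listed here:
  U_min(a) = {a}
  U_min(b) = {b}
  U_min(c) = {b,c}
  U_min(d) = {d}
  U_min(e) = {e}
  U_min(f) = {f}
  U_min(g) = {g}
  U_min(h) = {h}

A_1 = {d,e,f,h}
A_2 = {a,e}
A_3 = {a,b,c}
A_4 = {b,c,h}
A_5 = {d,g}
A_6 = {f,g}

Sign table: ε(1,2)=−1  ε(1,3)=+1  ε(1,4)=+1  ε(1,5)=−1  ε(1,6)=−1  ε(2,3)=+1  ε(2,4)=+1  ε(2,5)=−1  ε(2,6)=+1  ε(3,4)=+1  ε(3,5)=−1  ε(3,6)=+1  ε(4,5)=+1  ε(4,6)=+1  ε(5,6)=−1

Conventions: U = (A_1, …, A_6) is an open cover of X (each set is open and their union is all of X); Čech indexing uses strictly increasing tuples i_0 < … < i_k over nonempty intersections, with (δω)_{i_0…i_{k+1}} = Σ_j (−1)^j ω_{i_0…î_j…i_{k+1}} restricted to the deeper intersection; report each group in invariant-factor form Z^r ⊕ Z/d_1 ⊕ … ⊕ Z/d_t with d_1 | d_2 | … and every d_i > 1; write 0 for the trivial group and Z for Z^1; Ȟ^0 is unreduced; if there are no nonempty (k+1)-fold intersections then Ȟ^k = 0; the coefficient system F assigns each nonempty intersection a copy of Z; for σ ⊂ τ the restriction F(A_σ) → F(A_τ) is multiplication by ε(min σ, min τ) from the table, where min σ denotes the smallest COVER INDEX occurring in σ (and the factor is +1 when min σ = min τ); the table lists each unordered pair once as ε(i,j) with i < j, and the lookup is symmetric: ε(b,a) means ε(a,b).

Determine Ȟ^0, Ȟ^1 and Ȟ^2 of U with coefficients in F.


nerve simplices:
  A12={e} A14={h} A15={d} A16={f} A23={a} A34={b,c} A56={g}
C dims 6,7; δ0: rk 6, SNF 1^5·2
degree 0: 6−6−0 = 0 → Ȟ^0 ≅ 0
degree 1: 7−0−6 = 1 plus torsion [2] → Ȟ^1 ≅ Z ⊕ Z/2
degree 2: 0−0−0 = 0 → Ȟ^2 ≅ 0

Ȟ^0(U;F) ≅ 0,  Ȟ^1(U;F) ≅ Z ⊕ Z/2,  Ȟ^2(U;F) ≅ 0


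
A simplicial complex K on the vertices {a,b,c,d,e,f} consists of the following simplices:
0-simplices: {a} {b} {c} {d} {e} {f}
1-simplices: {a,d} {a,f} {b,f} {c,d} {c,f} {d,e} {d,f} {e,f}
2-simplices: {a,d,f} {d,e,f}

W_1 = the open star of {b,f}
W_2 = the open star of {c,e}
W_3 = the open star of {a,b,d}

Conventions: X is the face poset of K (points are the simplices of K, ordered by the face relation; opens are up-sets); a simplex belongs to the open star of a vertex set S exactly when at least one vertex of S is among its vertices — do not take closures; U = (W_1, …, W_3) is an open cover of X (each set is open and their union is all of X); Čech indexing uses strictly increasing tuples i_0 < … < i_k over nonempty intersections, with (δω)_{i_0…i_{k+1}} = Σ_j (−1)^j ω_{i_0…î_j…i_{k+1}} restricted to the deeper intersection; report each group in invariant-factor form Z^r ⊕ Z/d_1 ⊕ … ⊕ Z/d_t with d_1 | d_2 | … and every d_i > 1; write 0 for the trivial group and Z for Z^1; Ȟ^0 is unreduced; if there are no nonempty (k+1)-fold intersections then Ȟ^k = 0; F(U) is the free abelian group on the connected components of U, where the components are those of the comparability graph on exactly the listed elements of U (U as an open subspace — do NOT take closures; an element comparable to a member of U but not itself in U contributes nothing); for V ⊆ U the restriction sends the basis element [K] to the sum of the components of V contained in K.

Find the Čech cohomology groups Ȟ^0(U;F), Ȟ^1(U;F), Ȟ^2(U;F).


nerve simplices:
  W1={{b},{f},{a,f},{b,f},{c,f},{d,f},{e,f},{a,d,f},{d,e,f}} W2={{c},{e},{c,d},{c,f},{d,e},{e,f},{d,e,f}} W3={{a},{b},{d},{a,d},{a,f},{b,f},{c,d},{d,e},{d,f},{a,d,f},{d,e,f}}
  W12={{c,f},{e,f},{d,e,f}} W13={{b},{a,f},{b,f},{d,f},{a,d,f},{d,e,f}} W23={{c,d},{d,e},{d,e,f}}
  W123={{d,e,f}}
components per intersection:
  W1: {{b},{f},{a,f},{b,f},{c,f},{d,f},{e,f},{a,d,f},{d,e,f}}
  W2: {{c},{c,d},{c,f}} {{e},{d,e},{e,f},{d,e,f}}
  W3: {{a},{d},{a,d},{a,f},{c,d},{d,e},{d,f},{a,d,f},{d,e,f}} {{b},{b,f}}
  W12: {{c,f}} {{e,f},{d,e,f}}
  W13: {{b},{b,f}} {{a,f},{d,f},{a,d,f},{d,e,f}}
  W23: {{c,d}} {{d,e},{d,e,f}}
  W123: {{d,e,f}}
C dims 5,6,1; δ0: rk 4, SNF 1^4; δ1: rk 1, SNF 1^1
degree 0: 5−4−0 = 1 → Ȟ^0 ≅ Z
degree 1: 6−1−4 = 1 → Ȟ^1 ≅ Z
degree 2: 1−0−1 = 0 → Ȟ^2 ≅ 0

Ȟ^0(U;F) ≅ Z, Ȟ^1(U;F) ≅ Z, Ȟ^2(U;F) ≅ 0


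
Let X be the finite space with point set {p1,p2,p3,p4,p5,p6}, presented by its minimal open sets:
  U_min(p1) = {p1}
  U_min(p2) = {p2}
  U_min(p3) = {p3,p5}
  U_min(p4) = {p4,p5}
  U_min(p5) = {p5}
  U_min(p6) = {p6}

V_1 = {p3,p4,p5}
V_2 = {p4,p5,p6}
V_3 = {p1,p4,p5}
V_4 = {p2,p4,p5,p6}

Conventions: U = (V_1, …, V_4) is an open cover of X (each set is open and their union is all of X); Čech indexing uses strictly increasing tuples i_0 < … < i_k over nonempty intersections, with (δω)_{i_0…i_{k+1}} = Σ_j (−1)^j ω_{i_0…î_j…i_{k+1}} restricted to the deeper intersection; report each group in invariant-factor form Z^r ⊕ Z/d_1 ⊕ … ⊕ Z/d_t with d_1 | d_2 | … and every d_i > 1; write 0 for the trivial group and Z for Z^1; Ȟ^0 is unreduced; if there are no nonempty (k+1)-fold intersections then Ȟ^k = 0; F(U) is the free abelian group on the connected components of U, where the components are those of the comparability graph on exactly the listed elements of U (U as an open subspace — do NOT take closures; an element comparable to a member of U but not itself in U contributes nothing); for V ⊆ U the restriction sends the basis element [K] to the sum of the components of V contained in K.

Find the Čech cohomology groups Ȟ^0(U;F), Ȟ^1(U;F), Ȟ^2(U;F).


Ȟ^0(U;F) ≅ Z^4,  Ȟ^1(U;F) ≅ 0,  Ȟ^2(U;F) ≅ 0

nerve simplices:
  V12={p4,p5} V13={p4,p5} V14={p4,p5} V23={p4,p5} V24={p4,p5,p6} V34={p4,p5}
  V123={p4,p5} V124={p4,p5} V134={p4,p5} V234={p4,p5}
  V1234={p4,p5}
components per intersection:
  V1: {p3,p4,p5}
  V2: {p4,p5} {p6}
  V3: {p1} {p4,p5}
  V4: {p2} {p4,p5} {p6}
  V12: {p4,p5}
  V13: {p4,p5}
  V14: {p4,p5}
  V23: {p4,p5}
  V24: {p4,p5} {p6}
  V34: {p4,p5}
  V123: {p4,p5}
  V124: {p4,p5}
  V134: {p4,p5}
  V234: {p4,p5}
  V1234: {p4,p5}
C dims 8,7,4,1; δ0: rk 4, SNF 1^4; δ1: rk 3, SNF 1^3; δ2: rk 1, SNF 1^1
degree 0: 8−4−0 = 4 → Ȟ^0 ≅ Z^4
degree 1: 7−3−4 = 0 → Ȟ^1 ≅ 0
degree 2: 4−1−3 = 0 → Ȟ^2 ≅ 0


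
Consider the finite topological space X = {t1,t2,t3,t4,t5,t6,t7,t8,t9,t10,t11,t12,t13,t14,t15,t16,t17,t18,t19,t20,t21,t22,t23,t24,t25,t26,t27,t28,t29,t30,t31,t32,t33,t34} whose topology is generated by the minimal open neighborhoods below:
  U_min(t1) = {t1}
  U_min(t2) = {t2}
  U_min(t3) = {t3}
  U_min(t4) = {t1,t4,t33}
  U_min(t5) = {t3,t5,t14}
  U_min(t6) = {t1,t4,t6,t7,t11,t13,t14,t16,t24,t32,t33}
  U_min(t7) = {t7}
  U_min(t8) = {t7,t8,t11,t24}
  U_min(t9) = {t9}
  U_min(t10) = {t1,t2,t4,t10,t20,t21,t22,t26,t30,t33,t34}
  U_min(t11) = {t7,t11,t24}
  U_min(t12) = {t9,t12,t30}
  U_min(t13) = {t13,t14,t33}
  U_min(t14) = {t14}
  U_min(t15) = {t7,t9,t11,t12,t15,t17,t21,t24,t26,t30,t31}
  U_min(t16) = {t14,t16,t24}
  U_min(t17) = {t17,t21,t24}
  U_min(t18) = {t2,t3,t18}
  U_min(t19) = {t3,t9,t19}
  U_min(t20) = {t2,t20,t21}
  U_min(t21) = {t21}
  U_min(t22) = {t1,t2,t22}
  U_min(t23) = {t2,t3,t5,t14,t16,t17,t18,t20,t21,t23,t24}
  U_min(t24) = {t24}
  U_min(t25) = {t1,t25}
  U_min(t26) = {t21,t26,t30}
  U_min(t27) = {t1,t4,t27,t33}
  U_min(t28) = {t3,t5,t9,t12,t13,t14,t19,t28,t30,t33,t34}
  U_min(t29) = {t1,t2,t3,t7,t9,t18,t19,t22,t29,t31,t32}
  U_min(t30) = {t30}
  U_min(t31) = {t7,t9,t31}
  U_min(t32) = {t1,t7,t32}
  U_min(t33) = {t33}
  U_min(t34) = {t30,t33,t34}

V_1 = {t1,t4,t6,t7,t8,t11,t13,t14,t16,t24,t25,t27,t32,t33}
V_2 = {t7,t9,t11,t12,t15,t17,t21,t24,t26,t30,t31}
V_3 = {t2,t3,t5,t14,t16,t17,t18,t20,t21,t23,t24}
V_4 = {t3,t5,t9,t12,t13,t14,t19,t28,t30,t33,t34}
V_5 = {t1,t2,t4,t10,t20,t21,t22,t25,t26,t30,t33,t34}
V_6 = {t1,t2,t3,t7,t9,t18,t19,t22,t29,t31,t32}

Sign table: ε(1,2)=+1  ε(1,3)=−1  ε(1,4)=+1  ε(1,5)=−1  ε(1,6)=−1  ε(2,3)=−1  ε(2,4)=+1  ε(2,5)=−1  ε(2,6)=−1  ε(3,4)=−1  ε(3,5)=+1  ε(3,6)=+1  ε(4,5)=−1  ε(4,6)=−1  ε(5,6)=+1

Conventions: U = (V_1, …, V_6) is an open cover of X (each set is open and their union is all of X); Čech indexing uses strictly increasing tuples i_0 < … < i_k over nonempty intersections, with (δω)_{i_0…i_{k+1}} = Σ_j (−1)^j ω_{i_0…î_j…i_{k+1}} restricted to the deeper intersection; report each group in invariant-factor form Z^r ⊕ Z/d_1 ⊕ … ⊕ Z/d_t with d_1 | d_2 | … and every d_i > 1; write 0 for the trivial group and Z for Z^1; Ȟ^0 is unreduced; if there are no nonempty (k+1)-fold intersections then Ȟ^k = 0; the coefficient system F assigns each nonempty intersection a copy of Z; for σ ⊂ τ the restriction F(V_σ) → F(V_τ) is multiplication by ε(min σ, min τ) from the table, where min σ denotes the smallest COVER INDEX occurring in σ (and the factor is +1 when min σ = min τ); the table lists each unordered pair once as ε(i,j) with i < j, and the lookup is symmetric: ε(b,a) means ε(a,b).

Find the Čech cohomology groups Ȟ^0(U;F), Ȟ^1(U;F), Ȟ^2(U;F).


nonempty intersections:
  V12={t7,t11,t24} V13={t14,t16,t24} V14={t13,t14,t33} V15={t1,t4,t25,t33} V16={t1,t7,t32} V23={t17,t21,t24} V24={t9,t12,t30} V25={t21,t26,t30} V26={t7,t9,t31} V34={t3,t5,t14} V35={t2,t20,t21} V36={t2,t3,t18} V45={t30,t33,t34} V46={t3,t9,t19} V56={t1,t2,t22}
  V123={t24} V126={t7} V134={t14} V145={t33} V156={t1} V235={t21} V245={t30} V246={t9} V346={t3} V356={t2}
C dims 6,15,10; δ0: rk 5, SNF 1^5; δ1: rk 10, SNF 1^9·2
Ȟ^0: (6−5)−0=1 ⇒ Z
Ȟ^1: (15−10)−5=0 ⇒ 0
Ȟ^2: (10−0)−10=0 plus torsion [2] ⇒ Z/2

Ȟ^0 = Z,  Ȟ^1 = 0,  Ȟ^2 = Z/2


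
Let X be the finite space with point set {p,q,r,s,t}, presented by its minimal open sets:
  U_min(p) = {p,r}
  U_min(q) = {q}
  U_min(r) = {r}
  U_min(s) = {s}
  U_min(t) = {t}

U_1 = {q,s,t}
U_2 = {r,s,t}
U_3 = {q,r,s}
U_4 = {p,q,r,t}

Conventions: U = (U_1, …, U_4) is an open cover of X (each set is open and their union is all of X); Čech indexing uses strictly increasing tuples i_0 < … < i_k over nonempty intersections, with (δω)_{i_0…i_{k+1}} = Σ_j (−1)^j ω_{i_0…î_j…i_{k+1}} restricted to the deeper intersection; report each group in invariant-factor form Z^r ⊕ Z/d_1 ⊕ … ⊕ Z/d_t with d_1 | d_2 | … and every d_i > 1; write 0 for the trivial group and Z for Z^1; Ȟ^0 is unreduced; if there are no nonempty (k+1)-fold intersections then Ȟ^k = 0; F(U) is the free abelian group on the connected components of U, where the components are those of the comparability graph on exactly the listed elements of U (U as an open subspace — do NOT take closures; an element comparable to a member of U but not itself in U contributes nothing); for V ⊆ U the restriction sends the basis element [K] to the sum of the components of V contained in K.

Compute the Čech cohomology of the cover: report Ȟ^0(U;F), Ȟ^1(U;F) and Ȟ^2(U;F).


Ȟ^0(U;F) ≅ Z^4, Ȟ^1(U;F) ≅ 0 and Ȟ^2(U;F) ≅ 0

intersection data:
  U12={s,t} U13={q,s} U14={q,t} U23={r,s} U24={r,t} U34={q,r}
  U123={s} U124={t} U134={q} U234={r}
components per intersection:
  U1: {q} {s} {t}
  U2: {r} {s} {t}
  U3: {q} {r} {s}
  U4: {p,r} {q} {t}
  U12: {s} {t}
  U13: {q} {s}
  U14: {q} {t}
  U23: {r} {s}
  U24: {r} {t}
  U34: {q} {r}
  U123: {s}
  U124: {t}
  U134: {q}
  U234: {r}
C dims 12,12,4; δ0: rk 8, SNF 1^8; δ1: rk 4, SNF 1^4
Ȟ^0 = (12 − 8) − 0 = 4, so Ȟ^0 ≅ Z^4
Ȟ^1 = (12 − 4) − 8 = 0, so Ȟ^1 ≅ 0
Ȟ^2 = (4 − 0) − 4 = 0, so Ȟ^2 ≅ 0


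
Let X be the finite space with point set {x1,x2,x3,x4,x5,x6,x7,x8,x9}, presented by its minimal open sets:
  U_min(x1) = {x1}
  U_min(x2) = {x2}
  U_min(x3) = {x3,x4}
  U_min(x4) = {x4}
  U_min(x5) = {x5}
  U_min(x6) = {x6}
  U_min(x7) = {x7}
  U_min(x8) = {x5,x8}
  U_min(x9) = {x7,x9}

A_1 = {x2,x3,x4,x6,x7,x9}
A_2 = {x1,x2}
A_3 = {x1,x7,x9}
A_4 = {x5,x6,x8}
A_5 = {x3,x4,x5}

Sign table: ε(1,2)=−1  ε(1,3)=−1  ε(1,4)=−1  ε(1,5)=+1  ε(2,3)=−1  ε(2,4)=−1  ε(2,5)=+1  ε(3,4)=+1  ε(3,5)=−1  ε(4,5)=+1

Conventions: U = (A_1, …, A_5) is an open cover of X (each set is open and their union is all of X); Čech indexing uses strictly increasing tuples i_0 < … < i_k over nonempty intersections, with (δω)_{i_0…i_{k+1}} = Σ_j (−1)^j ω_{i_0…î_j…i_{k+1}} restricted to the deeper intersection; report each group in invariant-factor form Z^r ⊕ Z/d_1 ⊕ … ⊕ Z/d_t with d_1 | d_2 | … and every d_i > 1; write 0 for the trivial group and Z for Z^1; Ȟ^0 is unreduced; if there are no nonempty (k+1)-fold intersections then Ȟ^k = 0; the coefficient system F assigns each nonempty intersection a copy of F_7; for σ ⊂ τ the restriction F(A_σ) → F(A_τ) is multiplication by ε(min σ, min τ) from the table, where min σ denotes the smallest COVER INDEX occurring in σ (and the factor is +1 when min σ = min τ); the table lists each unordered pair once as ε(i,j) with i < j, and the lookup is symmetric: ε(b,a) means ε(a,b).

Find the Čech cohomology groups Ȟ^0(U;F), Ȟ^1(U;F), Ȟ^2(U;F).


nerve of the cover:
  A12={x2} A13={x7,x9} A14={x6} A15={x3,x4} A23={x1} A45={x5}
C dims 5,6; δ0: rk_F7 5
Ȟ^0 = (5 − 5) − 0 = 0, so Ȟ^0 ≅ 0
Ȟ^1 = (6 − 0) − 5 = 1, so Ȟ^1 ≅ Z/7
Ȟ^2 = (0 − 0) − 0 = 0, so Ȟ^2 ≅ 0

Ȟ^0 ≅ 0,  Ȟ^1 ≅ Z/7,  Ȟ^2 ≅ 0


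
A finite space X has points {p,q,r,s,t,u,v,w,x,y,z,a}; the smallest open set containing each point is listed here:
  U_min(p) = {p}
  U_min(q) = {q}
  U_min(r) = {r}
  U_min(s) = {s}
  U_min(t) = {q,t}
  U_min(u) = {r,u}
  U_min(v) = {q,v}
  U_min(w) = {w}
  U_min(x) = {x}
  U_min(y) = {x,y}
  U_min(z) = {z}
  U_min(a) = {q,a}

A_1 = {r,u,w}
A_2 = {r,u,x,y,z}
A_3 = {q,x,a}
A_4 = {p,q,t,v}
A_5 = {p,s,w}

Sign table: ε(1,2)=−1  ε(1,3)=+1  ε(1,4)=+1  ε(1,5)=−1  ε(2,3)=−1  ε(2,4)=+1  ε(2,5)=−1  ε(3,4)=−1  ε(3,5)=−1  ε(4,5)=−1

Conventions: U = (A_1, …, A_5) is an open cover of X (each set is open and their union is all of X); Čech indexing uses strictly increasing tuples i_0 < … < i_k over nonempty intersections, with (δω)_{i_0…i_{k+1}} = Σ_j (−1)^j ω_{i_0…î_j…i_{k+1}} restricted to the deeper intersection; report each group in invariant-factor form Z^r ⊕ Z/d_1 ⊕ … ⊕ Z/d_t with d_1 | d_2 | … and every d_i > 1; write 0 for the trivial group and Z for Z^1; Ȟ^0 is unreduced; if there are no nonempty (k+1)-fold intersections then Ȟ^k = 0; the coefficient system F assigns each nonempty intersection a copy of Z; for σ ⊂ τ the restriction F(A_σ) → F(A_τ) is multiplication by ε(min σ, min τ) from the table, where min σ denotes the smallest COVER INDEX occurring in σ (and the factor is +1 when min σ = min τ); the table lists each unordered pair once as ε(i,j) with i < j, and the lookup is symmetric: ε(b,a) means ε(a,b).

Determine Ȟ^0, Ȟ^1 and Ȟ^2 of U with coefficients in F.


nerve of the cover:
  A12={r,u} A15={w} A23={x} A34={q} A45={p}
C dims 5,5; δ0: rk 5, SNF 1^4·2
Ȟ^0 = (5 − 5) − 0 = 0, so Ȟ^0 ≅ 0
Ȟ^1 = (5 − 0) − 5 = 0 plus torsion [2], so Ȟ^1 ≅ Z/2
Ȟ^2 = (0 − 0) − 0 = 0, so Ȟ^2 ≅ 0

Ȟ^0 = 0, Ȟ^1 = Z/2 and Ȟ^2 = 0


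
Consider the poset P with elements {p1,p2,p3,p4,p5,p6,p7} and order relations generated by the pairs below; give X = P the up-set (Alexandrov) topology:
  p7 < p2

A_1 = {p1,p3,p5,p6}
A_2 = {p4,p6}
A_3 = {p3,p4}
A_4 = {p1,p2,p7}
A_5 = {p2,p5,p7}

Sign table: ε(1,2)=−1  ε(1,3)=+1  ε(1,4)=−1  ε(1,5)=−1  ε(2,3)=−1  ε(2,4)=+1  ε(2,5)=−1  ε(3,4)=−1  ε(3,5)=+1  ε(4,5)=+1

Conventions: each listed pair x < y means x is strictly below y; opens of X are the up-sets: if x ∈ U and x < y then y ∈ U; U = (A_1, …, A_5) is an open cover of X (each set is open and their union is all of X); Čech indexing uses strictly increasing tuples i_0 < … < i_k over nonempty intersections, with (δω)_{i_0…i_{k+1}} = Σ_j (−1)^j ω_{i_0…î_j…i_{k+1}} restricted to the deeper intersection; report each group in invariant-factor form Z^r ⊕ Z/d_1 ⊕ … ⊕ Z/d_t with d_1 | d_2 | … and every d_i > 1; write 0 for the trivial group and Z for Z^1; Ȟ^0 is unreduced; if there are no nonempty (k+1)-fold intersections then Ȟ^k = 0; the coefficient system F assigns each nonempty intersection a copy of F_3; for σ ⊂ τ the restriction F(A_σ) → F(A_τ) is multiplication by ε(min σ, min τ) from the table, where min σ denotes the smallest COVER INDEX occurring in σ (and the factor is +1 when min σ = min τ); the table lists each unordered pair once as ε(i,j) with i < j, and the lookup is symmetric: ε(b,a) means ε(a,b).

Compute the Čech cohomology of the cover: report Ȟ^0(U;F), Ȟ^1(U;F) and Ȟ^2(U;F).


Ȟ^0 ≅ Z/3, Ȟ^1 ≅ Z/3 ⊕ Z/3, Ȟ^2 ≅ 0

nerve of the cover:
  A12={p6} A13={p3} A14={p1} A15={p5} A23={p4} A45={p2,p7}
C dims 5,6; δ0: rk_F3 4
Ȟ^0 = (5 − 4) − 0 = 1, so Ȟ^0 ≅ Z/3
Ȟ^1 = (6 − 0) − 4 = 2, so Ȟ^1 ≅ Z/3 ⊕ Z/3
Ȟ^2 = (0 − 0) − 0 = 0, so Ȟ^2 ≅ 0


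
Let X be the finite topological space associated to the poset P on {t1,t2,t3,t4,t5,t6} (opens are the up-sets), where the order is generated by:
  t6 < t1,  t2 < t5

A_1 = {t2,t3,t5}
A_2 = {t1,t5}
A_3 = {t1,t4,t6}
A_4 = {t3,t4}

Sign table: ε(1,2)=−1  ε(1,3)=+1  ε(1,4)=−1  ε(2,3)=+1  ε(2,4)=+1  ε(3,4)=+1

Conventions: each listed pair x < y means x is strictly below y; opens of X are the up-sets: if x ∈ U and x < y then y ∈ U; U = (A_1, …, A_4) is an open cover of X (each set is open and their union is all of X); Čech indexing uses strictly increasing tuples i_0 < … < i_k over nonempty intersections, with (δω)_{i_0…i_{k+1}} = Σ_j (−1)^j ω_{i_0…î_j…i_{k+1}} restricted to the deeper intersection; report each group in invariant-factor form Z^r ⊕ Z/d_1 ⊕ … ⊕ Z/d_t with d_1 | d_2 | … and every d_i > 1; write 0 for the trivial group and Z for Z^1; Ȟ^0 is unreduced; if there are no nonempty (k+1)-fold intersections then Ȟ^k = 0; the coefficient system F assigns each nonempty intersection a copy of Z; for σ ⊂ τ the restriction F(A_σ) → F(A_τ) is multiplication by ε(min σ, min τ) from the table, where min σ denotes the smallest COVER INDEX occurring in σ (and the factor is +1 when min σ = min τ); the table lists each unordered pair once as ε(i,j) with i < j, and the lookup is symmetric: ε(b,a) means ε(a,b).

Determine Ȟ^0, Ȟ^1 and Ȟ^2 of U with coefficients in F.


nerve of the cover:
  A12={t5} A14={t3} A23={t1} A34={t4}
C dims 4,4; δ0: rk 3, SNF 1^3
Ȟ^0 = (4 − 3) − 0 = 1, so Ȟ^0 ≅ Z
Ȟ^1 = (4 − 0) − 3 = 1, so Ȟ^1 ≅ Z
Ȟ^2 = (0 − 0) − 0 = 0, so Ȟ^2 ≅ 0

Ȟ^0(U;F) ≅ Z, Ȟ^1(U;F) ≅ Z and Ȟ^2(U;F) ≅ 0


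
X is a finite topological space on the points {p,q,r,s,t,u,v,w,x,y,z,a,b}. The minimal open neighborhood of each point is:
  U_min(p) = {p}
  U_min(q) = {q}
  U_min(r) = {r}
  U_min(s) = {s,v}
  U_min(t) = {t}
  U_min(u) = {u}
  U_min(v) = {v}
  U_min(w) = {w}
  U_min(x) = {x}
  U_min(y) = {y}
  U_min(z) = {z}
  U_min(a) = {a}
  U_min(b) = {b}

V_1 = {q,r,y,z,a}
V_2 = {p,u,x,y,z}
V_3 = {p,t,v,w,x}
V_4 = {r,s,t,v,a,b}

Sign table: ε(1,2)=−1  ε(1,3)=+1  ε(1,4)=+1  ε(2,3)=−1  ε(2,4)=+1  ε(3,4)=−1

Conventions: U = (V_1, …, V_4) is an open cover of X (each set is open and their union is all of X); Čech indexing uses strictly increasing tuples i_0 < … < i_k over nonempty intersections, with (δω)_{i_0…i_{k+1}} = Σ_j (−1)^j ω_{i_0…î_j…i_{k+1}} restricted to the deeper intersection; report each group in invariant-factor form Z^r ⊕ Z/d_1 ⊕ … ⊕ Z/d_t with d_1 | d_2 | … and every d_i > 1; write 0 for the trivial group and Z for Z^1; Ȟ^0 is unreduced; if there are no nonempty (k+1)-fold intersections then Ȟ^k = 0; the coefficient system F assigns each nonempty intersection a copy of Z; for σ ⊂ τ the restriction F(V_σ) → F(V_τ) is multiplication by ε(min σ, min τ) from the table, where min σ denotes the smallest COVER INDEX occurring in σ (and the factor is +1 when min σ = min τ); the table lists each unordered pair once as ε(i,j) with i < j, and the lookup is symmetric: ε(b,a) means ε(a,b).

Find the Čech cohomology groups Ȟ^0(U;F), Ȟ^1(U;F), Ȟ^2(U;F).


nonempty overlaps:
  V12={y,z} V14={r,a} V23={p,x} V34={t,v}
C dims 4,4; δ0: rk 4, SNF 1^3·2
degree 0: 4−4−0 = 0 → Ȟ^0 ≅ 0
degree 1: 4−0−4 = 0 plus torsion [2] → Ȟ^1 ≅ Z/2
degree 2: 0−0−0 = 0 → Ȟ^2 ≅ 0

Ȟ^0 = 0; Ȟ^1 = Z/2; Ȟ^2 = 0


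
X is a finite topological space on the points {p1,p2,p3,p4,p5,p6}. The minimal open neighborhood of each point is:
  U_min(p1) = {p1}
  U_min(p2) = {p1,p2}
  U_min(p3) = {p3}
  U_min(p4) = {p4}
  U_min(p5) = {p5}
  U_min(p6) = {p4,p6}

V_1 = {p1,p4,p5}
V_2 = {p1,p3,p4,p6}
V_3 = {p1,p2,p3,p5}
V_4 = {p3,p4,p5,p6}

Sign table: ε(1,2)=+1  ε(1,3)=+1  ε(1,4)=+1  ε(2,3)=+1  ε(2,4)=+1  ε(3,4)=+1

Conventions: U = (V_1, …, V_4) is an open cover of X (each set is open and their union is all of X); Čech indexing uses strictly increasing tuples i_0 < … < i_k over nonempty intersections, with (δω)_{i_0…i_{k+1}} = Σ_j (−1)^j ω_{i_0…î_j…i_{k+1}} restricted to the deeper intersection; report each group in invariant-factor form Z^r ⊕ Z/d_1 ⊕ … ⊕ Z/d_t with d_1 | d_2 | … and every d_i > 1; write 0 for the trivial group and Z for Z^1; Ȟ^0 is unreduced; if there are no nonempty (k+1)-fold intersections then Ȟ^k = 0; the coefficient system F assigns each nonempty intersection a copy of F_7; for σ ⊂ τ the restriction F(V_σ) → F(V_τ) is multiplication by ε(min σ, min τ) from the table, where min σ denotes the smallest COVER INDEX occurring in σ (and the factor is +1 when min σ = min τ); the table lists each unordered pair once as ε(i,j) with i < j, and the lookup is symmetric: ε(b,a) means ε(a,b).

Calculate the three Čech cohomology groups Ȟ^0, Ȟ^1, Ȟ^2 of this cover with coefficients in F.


nerve simplices:
  V12={p1,p4} V13={p1,p5} V14={p4,p5} V23={p1,p3} V24={p3,p4,p6} V34={p3,p5}
  V123={p1} V124={p4} V134={p5} V234={p3}
C dims 4,6,4; δ0: rk_F7 3; δ1: rk_F7 3
degree 0: 4−3−0 = 1 → Ȟ^0 ≅ Z/7
degree 1: 6−3−3 = 0 → Ȟ^1 ≅ 0
degree 2: 4−0−3 = 1 → Ȟ^2 ≅ Z/7

Ȟ^0(U;F) ≅ Z/7, Ȟ^1(U;F) ≅ 0, Ȟ^2(U;F) ≅ Z/7


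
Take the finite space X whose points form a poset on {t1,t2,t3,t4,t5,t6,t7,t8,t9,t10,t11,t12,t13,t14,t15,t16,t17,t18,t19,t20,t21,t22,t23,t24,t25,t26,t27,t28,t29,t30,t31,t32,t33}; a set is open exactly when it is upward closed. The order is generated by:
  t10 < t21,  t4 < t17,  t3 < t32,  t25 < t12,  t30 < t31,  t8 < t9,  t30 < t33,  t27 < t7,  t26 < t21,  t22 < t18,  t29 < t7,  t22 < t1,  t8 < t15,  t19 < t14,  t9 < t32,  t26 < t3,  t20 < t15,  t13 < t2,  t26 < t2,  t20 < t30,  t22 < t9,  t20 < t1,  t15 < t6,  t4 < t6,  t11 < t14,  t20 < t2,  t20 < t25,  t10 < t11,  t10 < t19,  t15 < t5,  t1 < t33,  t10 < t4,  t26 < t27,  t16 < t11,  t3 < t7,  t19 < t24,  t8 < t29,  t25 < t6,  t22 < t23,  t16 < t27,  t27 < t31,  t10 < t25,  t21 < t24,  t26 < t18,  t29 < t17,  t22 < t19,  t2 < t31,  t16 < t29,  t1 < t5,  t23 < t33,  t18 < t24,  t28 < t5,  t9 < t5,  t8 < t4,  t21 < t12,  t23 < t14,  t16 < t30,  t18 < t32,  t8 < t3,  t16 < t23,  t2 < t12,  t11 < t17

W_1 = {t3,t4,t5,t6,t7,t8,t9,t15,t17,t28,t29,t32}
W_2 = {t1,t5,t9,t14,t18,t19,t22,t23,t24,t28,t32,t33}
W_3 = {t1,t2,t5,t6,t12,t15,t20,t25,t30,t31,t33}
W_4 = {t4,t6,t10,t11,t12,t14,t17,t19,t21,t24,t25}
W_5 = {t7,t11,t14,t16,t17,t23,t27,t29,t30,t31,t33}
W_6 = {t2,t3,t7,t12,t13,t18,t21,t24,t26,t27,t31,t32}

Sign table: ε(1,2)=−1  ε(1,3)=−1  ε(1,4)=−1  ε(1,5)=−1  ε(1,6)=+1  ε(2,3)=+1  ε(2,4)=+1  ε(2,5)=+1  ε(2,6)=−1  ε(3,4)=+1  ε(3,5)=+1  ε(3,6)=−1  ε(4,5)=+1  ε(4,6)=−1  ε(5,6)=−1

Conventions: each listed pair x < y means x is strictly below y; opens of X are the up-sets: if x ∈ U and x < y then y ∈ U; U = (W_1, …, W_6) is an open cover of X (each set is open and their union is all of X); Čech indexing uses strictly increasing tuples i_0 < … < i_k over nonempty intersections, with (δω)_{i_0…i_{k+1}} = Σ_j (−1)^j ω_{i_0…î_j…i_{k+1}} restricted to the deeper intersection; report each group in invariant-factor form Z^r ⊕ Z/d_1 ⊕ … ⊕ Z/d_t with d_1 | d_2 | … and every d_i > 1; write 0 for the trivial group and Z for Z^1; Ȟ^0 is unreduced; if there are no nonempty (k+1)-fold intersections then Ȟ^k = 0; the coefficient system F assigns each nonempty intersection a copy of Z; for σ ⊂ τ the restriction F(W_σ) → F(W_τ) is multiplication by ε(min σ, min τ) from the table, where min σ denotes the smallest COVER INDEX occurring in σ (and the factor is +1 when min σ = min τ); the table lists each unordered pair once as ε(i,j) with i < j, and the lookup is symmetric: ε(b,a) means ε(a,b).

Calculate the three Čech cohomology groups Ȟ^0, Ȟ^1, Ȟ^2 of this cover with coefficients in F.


Ȟ^0 = Z; Ȟ^1 = 0; Ȟ^2 = Z/2

nonempty overlaps:
  W12={t5,t9,t28,t32} W13={t5,t6,t15} W14={t4,t6,t17} W15={t7,t17,t29} W16={t3,t7,t32} W23={t1,t5,t33} W24={t14,t19,t24} W25={t14,t23,t33} W26={t18,t24,t32} W34={t6,t12,t25} W35={t30,t31,t33} W36={t2,t12,t31} W45={t11,t14,t17} W46={t12,t21,t24} W56={t7,t27,t31}
  W123={t5} W126={t32} W134={t6} W145={t17} W156={t7} W235={t33} W245={t14} W246={t24} W346={t12} W356={t31}
C dims 6,15,10; δ0: rk 5, SNF 1^5; δ1: rk 10, SNF 1^9·2
degree 0: 6−5−0 = 1 → Ȟ^0 ≅ Z
degree 1: 15−10−5 = 0 → Ȟ^1 ≅ 0
degree 2: 10−0−10 = 0 plus torsion [2] → Ȟ^2 ≅ Z/2


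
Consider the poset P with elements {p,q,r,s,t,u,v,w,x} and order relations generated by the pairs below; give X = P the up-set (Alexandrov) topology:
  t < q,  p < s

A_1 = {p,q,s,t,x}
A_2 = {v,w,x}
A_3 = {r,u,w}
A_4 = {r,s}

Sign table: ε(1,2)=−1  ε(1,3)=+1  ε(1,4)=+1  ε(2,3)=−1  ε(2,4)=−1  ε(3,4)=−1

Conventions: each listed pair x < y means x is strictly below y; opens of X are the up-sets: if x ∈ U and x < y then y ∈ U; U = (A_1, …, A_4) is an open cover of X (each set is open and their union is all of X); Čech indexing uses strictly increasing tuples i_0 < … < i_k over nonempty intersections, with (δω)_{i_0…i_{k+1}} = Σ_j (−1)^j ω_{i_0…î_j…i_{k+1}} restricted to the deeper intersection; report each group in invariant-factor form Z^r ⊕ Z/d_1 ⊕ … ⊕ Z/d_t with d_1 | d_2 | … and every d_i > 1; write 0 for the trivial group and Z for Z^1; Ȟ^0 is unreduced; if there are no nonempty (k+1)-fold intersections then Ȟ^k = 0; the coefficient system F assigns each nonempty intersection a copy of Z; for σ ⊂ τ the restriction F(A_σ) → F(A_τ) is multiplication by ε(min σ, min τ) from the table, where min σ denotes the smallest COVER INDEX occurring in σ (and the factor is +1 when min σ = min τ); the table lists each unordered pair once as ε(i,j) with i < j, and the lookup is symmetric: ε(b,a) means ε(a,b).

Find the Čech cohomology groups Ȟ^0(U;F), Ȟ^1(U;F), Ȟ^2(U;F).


nerve of the cover:
  A12={x} A14={s} A23={w} A34={r}
C dims 4,4; δ0: rk 4, SNF 1^3·2
Ȟ^0 = (4 − 4) − 0 = 0, so Ȟ^0 ≅ 0
Ȟ^1 = (4 − 0) − 4 = 0 plus torsion [2], so Ȟ^1 ≅ Z/2
Ȟ^2 = (0 − 0) − 0 = 0, so Ȟ^2 ≅ 0

Ȟ^0 ≅ 0; Ȟ^1 ≅ Z/2; Ȟ^2 ≅ 0


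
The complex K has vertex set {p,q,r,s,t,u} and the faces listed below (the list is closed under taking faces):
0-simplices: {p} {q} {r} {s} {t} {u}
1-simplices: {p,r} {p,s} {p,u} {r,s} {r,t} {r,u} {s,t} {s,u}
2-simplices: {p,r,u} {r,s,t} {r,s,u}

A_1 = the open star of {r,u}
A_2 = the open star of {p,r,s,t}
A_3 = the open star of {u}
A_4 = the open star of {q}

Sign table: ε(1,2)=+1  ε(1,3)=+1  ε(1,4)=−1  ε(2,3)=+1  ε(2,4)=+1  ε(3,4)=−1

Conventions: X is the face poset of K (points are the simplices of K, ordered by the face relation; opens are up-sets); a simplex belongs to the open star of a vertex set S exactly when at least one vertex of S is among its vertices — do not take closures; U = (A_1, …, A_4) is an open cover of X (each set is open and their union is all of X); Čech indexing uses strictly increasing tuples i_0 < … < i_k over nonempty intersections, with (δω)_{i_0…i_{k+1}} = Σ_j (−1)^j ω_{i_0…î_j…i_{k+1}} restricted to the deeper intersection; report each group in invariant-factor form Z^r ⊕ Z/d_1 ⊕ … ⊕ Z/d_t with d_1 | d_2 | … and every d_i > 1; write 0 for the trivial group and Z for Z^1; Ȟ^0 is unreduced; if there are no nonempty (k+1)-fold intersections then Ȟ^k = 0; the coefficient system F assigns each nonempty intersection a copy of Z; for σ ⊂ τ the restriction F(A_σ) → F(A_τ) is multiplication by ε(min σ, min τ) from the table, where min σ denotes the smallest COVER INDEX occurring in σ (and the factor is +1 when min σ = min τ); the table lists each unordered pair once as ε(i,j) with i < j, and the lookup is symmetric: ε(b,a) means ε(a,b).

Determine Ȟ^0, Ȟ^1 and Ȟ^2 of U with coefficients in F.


nerve simplices:
  A1={{r},{u},{p,r},{p,u},{r,s},{r,t},{r,u},{s,u},{p,r,u},{r,s,t},{r,s,u}} A2={{p},{r},{s},{t},{p,r},{p,s},{p,u},{r,s},{r,t},{r,u},{s,t},{s,u},{p,r,u},{r,s,t},{r,s,u}} A3={{u},{p,u},{r,u},{s,u},{p,r,u},{r,s,u}} A4={{q}}
  A12={{r},{p,r},{p,u},{r,s},{r,t},{r,u},{s,u},{p,r,u},{r,s,t},{r,s,u}} A13={{u},{p,u},{r,u},{s,u},{p,r,u},{r,s,u}} A23={{p,u},{r,u},{s,u},{p,r,u},{r,s,u}}
  A123={{p,u},{r,u},{s,u},{p,r,u},{r,s,u}}
C dims 4,3,1; δ0: rk 2, SNF 1^2; δ1: rk 1, SNF 1^1
degree 0: 4−2−0 = 2 → Ȟ^0 ≅ Z^2
degree 1: 3−1−2 = 0 → Ȟ^1 ≅ 0
degree 2: 1−0−1 = 0 → Ȟ^2 ≅ 0

Ȟ^0 = Z^2, Ȟ^1 = 0 and Ȟ^2 = 0


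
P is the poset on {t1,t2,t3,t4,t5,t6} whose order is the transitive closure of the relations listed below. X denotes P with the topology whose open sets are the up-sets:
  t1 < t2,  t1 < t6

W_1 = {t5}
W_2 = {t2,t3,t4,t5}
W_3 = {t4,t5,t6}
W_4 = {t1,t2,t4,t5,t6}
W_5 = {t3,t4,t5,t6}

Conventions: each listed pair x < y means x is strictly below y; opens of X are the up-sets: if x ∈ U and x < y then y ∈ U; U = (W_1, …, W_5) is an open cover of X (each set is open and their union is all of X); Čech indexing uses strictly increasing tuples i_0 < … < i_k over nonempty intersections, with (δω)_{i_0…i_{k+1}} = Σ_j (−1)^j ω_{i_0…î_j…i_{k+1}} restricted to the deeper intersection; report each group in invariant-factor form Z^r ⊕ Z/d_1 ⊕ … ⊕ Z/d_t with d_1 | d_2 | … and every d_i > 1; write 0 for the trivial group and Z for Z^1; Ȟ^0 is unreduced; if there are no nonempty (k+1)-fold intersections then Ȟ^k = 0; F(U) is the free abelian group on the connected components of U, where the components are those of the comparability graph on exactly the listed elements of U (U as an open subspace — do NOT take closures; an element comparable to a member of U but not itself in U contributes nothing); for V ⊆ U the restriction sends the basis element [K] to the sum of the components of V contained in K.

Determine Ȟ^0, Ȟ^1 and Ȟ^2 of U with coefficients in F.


Ȟ^0 ≅ Z^4; Ȟ^1 ≅ 0; Ȟ^2 ≅ 0

nonempty overlaps:
  W12={t5} W13={t5} W14={t5} W15={t5} W23={t4,t5} W24={t2,t4,t5} W25={t3,t4,t5} W34={t4,t5,t6} W35={t4,t5,t6} W45={t4,t5,t6}
  W123={t5} W124={t5} W125={t5} W134={t5} W135={t5} W145={t5} W234={t4,t5} W235={t4,t5} W245={t4,t5} W345={t4,t5,t6}
  W1234={t5} W1235={t5} W1245={t5} W1345={t5} W2345={t4,t5}
  W12345={t5}
components per intersection:
  W1: {t5}
  W2: {t2} {t3} {t4} {t5}
  W3: {t4} {t5} {t6}
  W4: {t1,t2,t6} {t4} {t5}
  W5: {t3} {t4} {t5} {t6}
  W12: {t5}
  W13: {t5}
  W14: {t5}
  W15: {t5}
  W23: {t4} {t5}
  W24: {t2} {t4} {t5}
  W25: {t3} {t4} {t5}
  W34: {t4} {t5} {t6}
  W35: {t4} {t5} {t6}
  W45: {t4} {t5} {t6}
  W123: {t5}
  W124: {t5}
  W125: {t5}
  W134: {t5}
  W135: {t5}
  W145: {t5}
  W234: {t4} {t5}
  W235: {t4} {t5}
  W245: {t4} {t5}
  W345: {t4} {t5} {t6}
  W1234: {t5}
  W1235: {t5}
  W1245: {t5}
  W1345: {t5}
  W2345: {t4} {t5}
  W12345: {t5}
C dims 15,21,15,6; δ0: rk 11, SNF 1^11; δ1: rk 10, SNF 1^10; δ2: rk 5, SNF 1^5
degree 0: 15−11−0 = 4 → Ȟ^0 ≅ Z^4
degree 1: 21−10−11 = 0 → Ȟ^1 ≅ 0
degree 2: 15−5−10 = 0 → Ȟ^2 ≅ 0
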